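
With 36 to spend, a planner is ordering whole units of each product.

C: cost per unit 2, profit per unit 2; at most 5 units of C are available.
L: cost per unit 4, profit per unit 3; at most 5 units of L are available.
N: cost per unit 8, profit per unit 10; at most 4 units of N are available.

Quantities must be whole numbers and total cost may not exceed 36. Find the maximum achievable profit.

44

2×C and 4×N: cost 36 ≤ 36, profit 2·2 + 4·10 = 44.
1×L and 4×N: cost 36 ≤ 36, profit 1·3 + 4·10 = 43.
Best is 44.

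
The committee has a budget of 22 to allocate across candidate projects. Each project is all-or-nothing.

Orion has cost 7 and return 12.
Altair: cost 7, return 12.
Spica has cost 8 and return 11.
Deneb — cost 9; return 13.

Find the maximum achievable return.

35

Treat it as a binary knapsack problem.
Take Orion, Altair, and Spica: cost 7 + 7 + 8 = 22 ≤ 22, return 12 + 12 + 11 = 35.
No other feasible combination does better.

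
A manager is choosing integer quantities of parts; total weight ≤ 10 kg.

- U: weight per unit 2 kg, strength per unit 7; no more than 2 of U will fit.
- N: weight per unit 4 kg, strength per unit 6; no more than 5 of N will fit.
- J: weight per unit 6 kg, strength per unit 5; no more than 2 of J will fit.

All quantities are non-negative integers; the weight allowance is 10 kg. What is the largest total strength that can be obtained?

20

Take 2×U and 1×N: weight 8 ≤ 10, strength 2·7 + 1·6 = 20.
U has the best ratio (7/2) and is taken to its limit of 2; remaining capacity is filled optimally with the others.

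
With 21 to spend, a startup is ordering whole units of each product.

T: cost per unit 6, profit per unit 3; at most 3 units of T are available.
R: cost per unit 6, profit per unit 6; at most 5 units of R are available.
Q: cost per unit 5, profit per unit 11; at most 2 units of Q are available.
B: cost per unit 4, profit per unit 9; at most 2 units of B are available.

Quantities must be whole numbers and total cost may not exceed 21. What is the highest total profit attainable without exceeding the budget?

2×Q and 2×B: cost 18 ≤ 21, profit 2·11 + 2·9 = 40.
1×R, 2×Q, and 1×B: cost 20 ≤ 21, profit 1·6 + 2·11 + 1·9 = 37.
Best is 40.

40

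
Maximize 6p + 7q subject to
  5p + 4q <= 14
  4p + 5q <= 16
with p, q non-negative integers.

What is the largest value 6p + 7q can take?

Relaxing integrality, the LP optimum is 22.67 at (p,q) = (0.667, 2.67), which is not an integer point.
(p,q)=(0,3): 5·0+4·3=12≤14, 4·0+5·3=15≤16, objective 21.
(p,q)=(1,2): 5·1+4·2=13≤14, 4·1+5·2=14≤16, objective 20.
(p,q)=(0,2): 5·0+4·2=8≤14, 4·0+5·2=10≤16, objective 14.
(p,q)=(1,1): 5·1+4·1=9≤14, 4·1+5·1=9≤16, objective 13.
The best lattice point is (0,3), giving 21.

21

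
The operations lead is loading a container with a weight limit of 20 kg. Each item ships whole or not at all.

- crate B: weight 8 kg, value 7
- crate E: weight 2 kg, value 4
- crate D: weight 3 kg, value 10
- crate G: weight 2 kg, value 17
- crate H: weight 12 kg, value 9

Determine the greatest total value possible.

40

Treat it as a binary knapsack problem.
Allowing fractional choices, the relaxed optimum would be about 41.8, but items are indivisible.
crate E + crate D + crate G + crate H: weight 2 + 3 + 2 + 12 = 19 ≤ 20, value 4 + 10 + 17 + 9 = 40.
crate B + crate E + crate D + crate G: weight 8 + 2 + 3 + 2 = 15 ≤ 20, value 7 + 4 + 10 + 17 = 38.
crate D + crate G + crate H: weight 3 + 2 + 12 = 17 ≤ 20, value 10 + 17 + 9 = 36.
Best is crate E, crate D, crate G, and crate H with total value 40.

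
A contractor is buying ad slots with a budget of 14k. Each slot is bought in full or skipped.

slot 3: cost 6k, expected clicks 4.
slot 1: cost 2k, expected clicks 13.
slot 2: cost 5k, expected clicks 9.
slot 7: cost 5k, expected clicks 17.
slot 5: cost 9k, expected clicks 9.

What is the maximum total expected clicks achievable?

Take slot 1, slot 2, and slot 7: cost 2 + 5 + 5 = 12 ≤ 14, expected clicks 13 + 9 + 17 = 39.
No other feasible combination does better.

39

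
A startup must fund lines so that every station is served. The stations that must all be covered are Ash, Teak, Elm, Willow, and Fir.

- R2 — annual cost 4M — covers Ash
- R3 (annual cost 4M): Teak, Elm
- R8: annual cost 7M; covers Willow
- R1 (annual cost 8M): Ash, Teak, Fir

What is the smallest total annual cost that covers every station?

This is a weighted set-cover instance.
The greedy cost-per-new-station heuristic would pick R3, R2, R8, and R1 for 23, but a cheaper cover exists.
Choose R3, R8, and R1: together they cover Ash, Teak, Elm, Willow, Fir — every station.
Total annual cost: 4 + 7 + 8 = 19.
No cover costs less than 19.

19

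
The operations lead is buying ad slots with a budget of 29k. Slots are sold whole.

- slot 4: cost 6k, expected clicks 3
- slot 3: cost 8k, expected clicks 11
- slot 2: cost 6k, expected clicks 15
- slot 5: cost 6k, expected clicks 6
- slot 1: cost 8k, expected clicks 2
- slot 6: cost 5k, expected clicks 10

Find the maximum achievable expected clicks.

Allowing fractional choices, the relaxed optimum would be about 44.0, but ad slots are indivisible.
slot 4 + slot 3 + slot 2 + slot 6: cost 6 + 8 + 6 + 5 = 25 ≤ 29, expected clicks 3 + 11 + 15 + 10 = 39.
slot 3 + slot 2 + slot 5 + slot 6: cost 8 + 6 + 6 + 5 = 25 ≤ 29, expected clicks 11 + 15 + 6 + 10 = 42.
Best is slot 3, slot 2, slot 5, and slot 6 with total expected clicks 42.

42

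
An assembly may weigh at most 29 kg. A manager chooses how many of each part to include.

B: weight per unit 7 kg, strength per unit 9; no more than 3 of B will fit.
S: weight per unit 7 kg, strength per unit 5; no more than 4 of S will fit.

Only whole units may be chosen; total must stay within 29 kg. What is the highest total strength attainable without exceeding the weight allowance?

B has the best ratio (9/7); taking only B gives at most 3×9 = 27 (stopped by the supply cap of 3).
Mixing does better — 3×B and 1×S: weight 28 ≤ 29, strength 3·9 + 1·5 = 32.

32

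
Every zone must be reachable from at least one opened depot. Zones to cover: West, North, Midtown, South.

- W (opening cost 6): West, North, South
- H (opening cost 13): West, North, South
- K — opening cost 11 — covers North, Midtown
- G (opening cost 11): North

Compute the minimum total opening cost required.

17

Choose W and K: together they cover West, North, Midtown, South — every zone.
Total opening cost: 6 + 11 = 17.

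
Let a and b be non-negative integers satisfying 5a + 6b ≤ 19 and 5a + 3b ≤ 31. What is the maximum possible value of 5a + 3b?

15

(a,b)=(3,0) is feasible, giving 15.
(a,b)=(2,1) is feasible, giving 13.
No feasible integer point exceeds 15.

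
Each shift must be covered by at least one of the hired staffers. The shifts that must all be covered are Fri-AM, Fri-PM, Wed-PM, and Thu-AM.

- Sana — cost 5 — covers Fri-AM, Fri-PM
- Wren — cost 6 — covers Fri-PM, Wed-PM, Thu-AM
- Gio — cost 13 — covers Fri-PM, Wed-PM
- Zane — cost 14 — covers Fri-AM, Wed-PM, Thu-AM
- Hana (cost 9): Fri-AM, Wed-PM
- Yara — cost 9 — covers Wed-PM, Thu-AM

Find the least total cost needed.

11

Choose Sana and Wren: together they cover Fri-AM, Fri-PM, Wed-PM, Thu-AM — every shift.
Total cost: 5 + 6 = 11.
No cover costs less than 11.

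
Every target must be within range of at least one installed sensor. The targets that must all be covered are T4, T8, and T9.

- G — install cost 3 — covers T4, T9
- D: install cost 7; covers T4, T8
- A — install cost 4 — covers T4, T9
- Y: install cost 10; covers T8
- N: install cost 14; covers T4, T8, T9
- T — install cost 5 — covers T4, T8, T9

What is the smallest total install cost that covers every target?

This is a weighted set-cover instance.
The greedy cost-per-new-target heuristic would pick G and T for 8, but a cheaper cover exists.
T alone covers T4, T8, T9 — every target.
Total install cost: 5.
No cover costs less than 5.

5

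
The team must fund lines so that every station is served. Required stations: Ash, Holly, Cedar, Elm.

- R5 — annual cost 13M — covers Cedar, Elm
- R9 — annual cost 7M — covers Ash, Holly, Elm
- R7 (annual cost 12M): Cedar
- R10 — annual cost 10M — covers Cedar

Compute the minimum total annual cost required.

Choose R9 and R10: together they cover Ash, Holly, Cedar, Elm — every station.
Total annual cost: 7 + 10 = 17.
No cover costs less than 17.

17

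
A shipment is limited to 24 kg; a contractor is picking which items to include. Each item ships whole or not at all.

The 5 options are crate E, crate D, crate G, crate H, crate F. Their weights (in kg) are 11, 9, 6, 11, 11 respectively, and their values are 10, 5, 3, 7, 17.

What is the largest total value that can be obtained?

27

Take crate E and crate F: weight 11 + 11 = 22 ≤ 24, value 10 + 17 = 27.
No other feasible combination does better.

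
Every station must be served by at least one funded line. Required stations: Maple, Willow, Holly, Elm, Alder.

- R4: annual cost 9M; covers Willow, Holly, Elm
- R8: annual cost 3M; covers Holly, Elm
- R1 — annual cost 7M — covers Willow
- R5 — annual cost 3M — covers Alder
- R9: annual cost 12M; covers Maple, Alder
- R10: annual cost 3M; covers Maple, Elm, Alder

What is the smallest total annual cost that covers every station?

12

The greedy cost-per-new-station heuristic would pick R10, R8, and R1 for 13, but a cheaper cover exists.
Choose R4 and R10: together they cover Maple, Willow, Holly, Elm, Alder — every station.
Total annual cost: 9 + 3 = 12.
No cover costs less than 12.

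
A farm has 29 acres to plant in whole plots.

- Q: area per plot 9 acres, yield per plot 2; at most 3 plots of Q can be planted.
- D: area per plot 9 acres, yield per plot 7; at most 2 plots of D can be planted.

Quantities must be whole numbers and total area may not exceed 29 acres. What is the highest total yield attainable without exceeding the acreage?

Take 1×Q and 2×D: area 27 ≤ 29, yield 1·2 + 2·7 = 16.
D has the best ratio (7/9) and is taken to its limit of 2; remaining capacity is filled optimally with the others.

16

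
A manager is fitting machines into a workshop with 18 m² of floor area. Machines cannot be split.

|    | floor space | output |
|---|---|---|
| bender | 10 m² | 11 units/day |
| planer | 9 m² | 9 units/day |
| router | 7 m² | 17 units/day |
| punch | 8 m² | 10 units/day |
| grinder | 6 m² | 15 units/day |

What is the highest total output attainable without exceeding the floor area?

32

Take router and grinder: floor space 7 + 6 = 13 ≤ 18, output 17 + 15 = 32.
No other feasible combination does better.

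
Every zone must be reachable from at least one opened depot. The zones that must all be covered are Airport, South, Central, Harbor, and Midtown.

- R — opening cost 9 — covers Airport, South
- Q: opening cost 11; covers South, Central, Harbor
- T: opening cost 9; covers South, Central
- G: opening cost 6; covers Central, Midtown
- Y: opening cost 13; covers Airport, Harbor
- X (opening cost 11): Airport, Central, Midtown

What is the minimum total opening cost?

22

This is an integer covering problem.
The greedy cost-per-new-zone heuristic would pick G, R, and Q for 26, but a cheaper cover exists.
Choose Q and X: together they cover Airport, South, Central, Harbor, Midtown — every zone.
Total opening cost: 11 + 11 = 22.
No cover costs less than 22.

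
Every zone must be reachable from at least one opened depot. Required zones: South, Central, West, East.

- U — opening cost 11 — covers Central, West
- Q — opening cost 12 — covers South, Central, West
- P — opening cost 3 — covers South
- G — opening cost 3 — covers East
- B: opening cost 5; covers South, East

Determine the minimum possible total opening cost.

15

Choose Q and G: together they cover South, Central, West, East — every zone.
Total opening cost: 12 + 3 = 15.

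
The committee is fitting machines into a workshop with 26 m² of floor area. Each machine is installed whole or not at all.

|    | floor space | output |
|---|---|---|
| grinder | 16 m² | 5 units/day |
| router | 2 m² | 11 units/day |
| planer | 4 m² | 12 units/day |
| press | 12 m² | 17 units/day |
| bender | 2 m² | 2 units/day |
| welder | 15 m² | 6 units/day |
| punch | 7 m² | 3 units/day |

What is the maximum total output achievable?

router + planer + press + punch: floor space 2 + 4 + 12 + 7 = 25 ≤ 26, output 11 + 12 + 17 + 3 = 43.
router + planer + press + bender: floor space 2 + 4 + 12 + 2 = 20 ≤ 26, output 11 + 12 + 17 + 2 = 42.
router + planer + press: floor space 2 + 4 + 12 = 18 ≤ 26, output 11 + 12 + 17 = 40.
Best is router, planer, press, and punch with total output 43.

43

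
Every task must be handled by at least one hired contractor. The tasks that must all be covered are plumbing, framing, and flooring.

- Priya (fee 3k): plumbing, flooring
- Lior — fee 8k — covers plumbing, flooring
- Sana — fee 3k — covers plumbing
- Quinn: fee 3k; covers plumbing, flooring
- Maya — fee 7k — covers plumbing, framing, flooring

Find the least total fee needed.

The greedy cost-per-new-task heuristic would pick Priya and Maya for 10, but a cheaper cover exists.
Maya alone covers plumbing, framing, flooring — every task.
Total fee: 7.
No cover costs less than 7.

7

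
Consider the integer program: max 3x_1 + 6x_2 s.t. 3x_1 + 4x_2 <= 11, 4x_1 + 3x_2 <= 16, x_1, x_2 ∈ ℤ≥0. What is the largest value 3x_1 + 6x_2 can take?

(x_1,x_2)=(1,2): 3·1+4·2=11≤11, 4·1+3·2=10≤16, objective 15.
(x_1,x_2)=(2,1): 3·2+4·1=10≤11, 4·2+3·1=11≤16, objective 12.
(x_1,x_2)=(0,2): 3·0+4·2=8≤11, 4·0+3·2=6≤16, objective 12.
(x_1,x_2)=(1,1): 3·1+4·1=7≤11, 4·1+3·1=7≤16, objective 9.
No feasible integer point exceeds 15.

15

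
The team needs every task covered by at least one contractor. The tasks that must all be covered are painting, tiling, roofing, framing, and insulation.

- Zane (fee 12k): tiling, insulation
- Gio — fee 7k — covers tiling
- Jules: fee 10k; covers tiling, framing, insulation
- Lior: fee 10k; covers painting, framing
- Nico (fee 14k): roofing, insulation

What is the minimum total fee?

This is an integer covering problem.
The greedy cost-per-new-task heuristic would pick Jules, Lior, and Nico for 34, but a cheaper cover exists.
Choose Gio, Lior, and Nico: together they cover painting, tiling, roofing, framing, insulation — every task.
Total fee: 7 + 10 + 14 = 31.
No cover costs less than 31.

31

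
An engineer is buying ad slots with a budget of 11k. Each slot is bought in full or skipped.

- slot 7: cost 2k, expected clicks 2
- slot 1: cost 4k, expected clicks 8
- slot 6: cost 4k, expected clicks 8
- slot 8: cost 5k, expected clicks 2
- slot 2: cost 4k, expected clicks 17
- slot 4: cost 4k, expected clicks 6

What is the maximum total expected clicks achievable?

slot 7 + slot 6 + slot 2: cost 2 + 4 + 4 = 10 ≤ 11, expected clicks 2 + 8 + 17 = 27.
slot 7 + slot 1 + slot 2: cost 2 + 4 + 4 = 10 ≤ 11, expected clicks 2 + 8 + 17 = 27.
The maximum expected clicks is 27; one optimal choice is slot 7, slot 1, and slot 2.

27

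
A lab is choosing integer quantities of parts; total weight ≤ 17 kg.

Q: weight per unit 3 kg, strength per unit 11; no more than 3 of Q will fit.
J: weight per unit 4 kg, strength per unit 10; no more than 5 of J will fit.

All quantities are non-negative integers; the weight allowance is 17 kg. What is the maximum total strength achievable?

This is a bounded integer knapsack.
Q has the best ratio (11/3); taking only Q gives at most 3×11 = 33 (stopped by the supply cap of 3).
Mixing does better — 3×Q and 2×J: weight 17 ≤ 17, strength 3·11 + 2·10 = 53.

53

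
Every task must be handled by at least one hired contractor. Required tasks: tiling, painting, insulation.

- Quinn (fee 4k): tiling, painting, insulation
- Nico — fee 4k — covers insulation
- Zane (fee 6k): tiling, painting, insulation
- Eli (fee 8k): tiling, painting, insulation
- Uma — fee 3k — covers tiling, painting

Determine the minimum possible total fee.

4

This is an integer covering problem.
Quinn alone covers tiling, painting, insulation — every task.
Total fee: 4.
No cover costs less than 4.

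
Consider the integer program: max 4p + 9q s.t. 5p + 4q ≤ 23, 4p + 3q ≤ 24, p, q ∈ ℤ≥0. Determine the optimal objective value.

(p,q)=(0,5): 5·0+4·5=20≤23, 4·0+3·5=15≤24, objective 45.
(p,q)=(1,4): 5·1+4·4=21≤23, 4·1+3·4=16≤24, objective 40.
No feasible integer point exceeds 45.

45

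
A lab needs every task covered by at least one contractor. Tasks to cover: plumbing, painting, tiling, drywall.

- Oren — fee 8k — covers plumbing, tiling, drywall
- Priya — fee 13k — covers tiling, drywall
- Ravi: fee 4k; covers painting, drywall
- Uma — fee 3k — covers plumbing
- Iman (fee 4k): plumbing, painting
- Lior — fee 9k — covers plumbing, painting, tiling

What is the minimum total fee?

12

This is an integer covering problem.
The greedy cost-per-new-task heuristic would pick Ravi, Uma, and Oren for 15, but a cheaper cover exists.
Choose Oren and Ravi: together they cover plumbing, painting, tiling, drywall — every task.
Total fee: 8 + 4 = 12.
No cover costs less than 12.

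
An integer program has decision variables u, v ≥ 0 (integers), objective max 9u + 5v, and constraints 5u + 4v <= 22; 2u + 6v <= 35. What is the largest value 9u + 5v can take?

36

Relaxing integrality, the LP optimum is 39.60 at (u,v) = (4.4, 0), which is not an integer point.
(u,v)=(4,0): 5·4+4·0=20≤22, 2·4+6·0=8≤35, objective 36.
(u,v)=(3,1): 5·3+4·1=19≤22, 2·3+6·1=12≤35, objective 32.
(u,v)=(3,0): 5·3+4·0=15≤22, 2·3+6·0=6≤35, objective 27.
Maximum is 36 at (u,v)=(4,0).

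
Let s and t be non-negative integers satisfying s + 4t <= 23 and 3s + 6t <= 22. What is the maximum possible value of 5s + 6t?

35

(s,t)=(7,0): 1·7+4·0=7≤23, 3·7+6·0=21≤22, objective 35.
(s,t)=(6,0): 1·6+4·0=6≤23, 3·6+6·0=18≤22, objective 30.
No feasible integer point exceeds 35.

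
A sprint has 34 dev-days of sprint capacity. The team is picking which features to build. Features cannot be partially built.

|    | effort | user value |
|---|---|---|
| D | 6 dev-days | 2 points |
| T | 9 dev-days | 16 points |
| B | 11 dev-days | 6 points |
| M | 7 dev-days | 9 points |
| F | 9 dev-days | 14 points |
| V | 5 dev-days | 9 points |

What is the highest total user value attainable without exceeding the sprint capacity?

48

Treat it as a binary knapsack problem.
Allowing fractional choices, the relaxed optimum would be about 50.2, but features are indivisible.
T + M + F + V: effort 9 + 7 + 9 + 5 = 30 ≤ 34, user value 16 + 9 + 14 + 9 = 48.
T + B + F + V: effort 9 + 11 + 9 + 5 = 34 ≤ 34, user value 16 + 6 + 14 + 9 = 45.
Best is T, M, F, and V with total user value 48.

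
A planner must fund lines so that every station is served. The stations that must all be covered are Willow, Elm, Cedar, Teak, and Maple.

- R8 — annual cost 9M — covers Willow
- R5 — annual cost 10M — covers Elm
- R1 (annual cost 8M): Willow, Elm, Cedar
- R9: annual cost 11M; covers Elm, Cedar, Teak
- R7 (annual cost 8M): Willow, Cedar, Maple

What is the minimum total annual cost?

Choose R9 and R7: together they cover Willow, Elm, Cedar, Teak, Maple — every station.
Total annual cost: 11 + 8 = 19.

19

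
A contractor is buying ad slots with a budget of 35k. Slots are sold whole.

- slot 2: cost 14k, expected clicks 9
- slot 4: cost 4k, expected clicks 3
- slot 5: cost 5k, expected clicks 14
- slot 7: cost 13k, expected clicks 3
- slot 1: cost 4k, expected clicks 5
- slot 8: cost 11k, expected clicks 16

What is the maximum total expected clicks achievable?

This is a 0-1 knapsack instance.
Take slot 2, slot 5, slot 1, and slot 8: cost 14 + 5 + 4 + 11 = 34 ≤ 35, expected clicks 9 + 14 + 5 + 16 = 44.
No other feasible combination does better.

44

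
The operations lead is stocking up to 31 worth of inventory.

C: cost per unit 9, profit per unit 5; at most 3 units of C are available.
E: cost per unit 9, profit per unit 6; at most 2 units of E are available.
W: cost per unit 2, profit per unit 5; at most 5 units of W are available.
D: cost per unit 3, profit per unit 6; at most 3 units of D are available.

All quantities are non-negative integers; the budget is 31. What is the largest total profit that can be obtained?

49

1×E, 5×W, and 3×D: cost 28 ≤ 31, profit 1·6 + 5·5 + 3·6 = 49.
1×C, 5×W, and 3×D: cost 28 ≤ 31, profit 1·5 + 5·5 + 3·6 = 48.
Best is 49.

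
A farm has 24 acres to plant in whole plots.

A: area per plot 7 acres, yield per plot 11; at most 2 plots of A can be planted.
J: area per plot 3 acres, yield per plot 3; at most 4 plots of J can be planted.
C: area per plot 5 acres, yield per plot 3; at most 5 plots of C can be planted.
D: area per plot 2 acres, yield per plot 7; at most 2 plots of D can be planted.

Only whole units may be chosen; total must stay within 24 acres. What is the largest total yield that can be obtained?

D has the best ratio (7/2); taking only D gives at most 2×7 = 14 (stopped by the supply cap of 2).
Mixing does better — 2×A, 2×J, and 2×D: area 24 ≤ 24, yield 2·11 + 2·3 + 2·7 = 42.

42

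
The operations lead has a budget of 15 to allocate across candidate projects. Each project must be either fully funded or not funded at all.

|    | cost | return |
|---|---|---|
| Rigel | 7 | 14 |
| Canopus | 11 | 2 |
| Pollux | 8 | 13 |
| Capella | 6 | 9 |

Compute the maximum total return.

Pollux + Capella: cost 8 + 6 = 14 ≤ 15, return 13 + 9 = 22.
Rigel + Capella: cost 7 + 6 = 13 ≤ 15, return 14 + 9 = 23.
Rigel + Pollux: cost 7 + 8 = 15 ≤ 15, return 14 + 13 = 27.
Best is Rigel and Pollux with total return 27.

27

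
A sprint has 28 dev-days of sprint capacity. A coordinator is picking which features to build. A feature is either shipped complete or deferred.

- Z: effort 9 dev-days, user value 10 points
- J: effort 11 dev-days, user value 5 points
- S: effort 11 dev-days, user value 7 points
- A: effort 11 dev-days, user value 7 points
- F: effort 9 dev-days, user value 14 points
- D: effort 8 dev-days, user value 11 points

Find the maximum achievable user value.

Allowing fractional choices, the relaxed optimum would be about 36.3, but features are indivisible.
A + F + D: effort 11 + 9 + 8 = 28 ≤ 28, user value 7 + 14 + 11 = 32.
S + F + D: effort 11 + 9 + 8 = 28 ≤ 28, user value 7 + 14 + 11 = 32.
Z + F + D: effort 9 + 9 + 8 = 26 ≤ 28, user value 10 + 14 + 11 = 35.
Best is Z, F, and D with total user value 35.

35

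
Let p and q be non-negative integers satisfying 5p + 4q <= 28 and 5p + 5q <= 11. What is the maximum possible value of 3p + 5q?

(p,q)=(0,2): 5·0+4·2=8≤28, 5·0+5·2=10≤11, objective 10.
(p,q)=(1,1): 5·1+4·1=9≤28, 5·1+5·1=10≤11, objective 8.
(p,q)=(0,1): 5·0+4·1=4≤28, 5·0+5·1=5≤11, objective 5.
No feasible integer point exceeds 10.

10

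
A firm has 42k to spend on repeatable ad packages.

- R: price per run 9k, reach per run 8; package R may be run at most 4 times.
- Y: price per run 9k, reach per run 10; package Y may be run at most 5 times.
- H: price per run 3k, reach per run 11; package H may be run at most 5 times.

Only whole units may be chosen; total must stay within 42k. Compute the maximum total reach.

85

Take 3×Y and 5×H: price 42 ≤ 42, reach 3·10 + 5·11 = 85.
H has the best ratio (11/3) and is taken to its limit of 5; remaining capacity is filled optimally with the others.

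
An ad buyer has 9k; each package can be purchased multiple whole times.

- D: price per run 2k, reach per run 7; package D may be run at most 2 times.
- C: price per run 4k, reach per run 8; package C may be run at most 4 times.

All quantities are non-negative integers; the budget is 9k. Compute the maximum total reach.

Take 2×D and 1×C: price 8 ≤ 9, reach 2·7 + 1·8 = 22.
D has the best ratio (7/2) and is taken to its limit of 2; remaining capacity is filled optimally with the others.

22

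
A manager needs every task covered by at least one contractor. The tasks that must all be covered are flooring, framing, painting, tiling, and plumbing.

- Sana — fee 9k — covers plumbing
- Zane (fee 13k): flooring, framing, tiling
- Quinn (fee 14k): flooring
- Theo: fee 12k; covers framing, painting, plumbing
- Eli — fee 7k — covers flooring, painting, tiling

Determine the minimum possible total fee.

Choose Theo and Eli: together they cover flooring, framing, painting, tiling, plumbing — every task.
Total fee: 12 + 7 = 19.
No cover costs less than 19.

19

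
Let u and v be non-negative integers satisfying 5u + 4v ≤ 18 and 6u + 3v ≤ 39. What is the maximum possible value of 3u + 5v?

20

The continuous relaxation peaks at (0, 4.5) with value 22.50; rounding to a feasible lattice point costs some objective.
(u,v)=(0,4): 5·0+4·4=16≤18, 6·0+3·4=12≤39, objective 20.
(u,v)=(1,3): 5·1+4·3=17≤18, 6·1+3·3=15≤39, objective 18.
(u,v)=(0,3): 5·0+4·3=12≤18, 6·0+3·3=9≤39, objective 15.
The best lattice point is (0,4), giving 20.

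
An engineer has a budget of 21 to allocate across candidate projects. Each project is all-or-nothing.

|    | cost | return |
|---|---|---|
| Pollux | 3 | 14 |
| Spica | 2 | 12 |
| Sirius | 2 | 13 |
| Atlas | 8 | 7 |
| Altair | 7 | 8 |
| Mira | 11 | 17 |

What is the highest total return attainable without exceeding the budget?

56

Pollux + Spica + Sirius + Atlas: cost 3 + 2 + 2 + 8 = 15 ≤ 21, return 14 + 12 + 13 + 7 = 46.
Pollux + Spica + Sirius + Altair: cost 3 + 2 + 2 + 7 = 14 ≤ 21, return 14 + 12 + 13 + 8 = 47.
Pollux + Spica + Sirius + Mira: cost 3 + 2 + 2 + 11 = 18 ≤ 21, return 14 + 12 + 13 + 17 = 56.
Best is Pollux, Spica, Sirius, and Mira with total return 56.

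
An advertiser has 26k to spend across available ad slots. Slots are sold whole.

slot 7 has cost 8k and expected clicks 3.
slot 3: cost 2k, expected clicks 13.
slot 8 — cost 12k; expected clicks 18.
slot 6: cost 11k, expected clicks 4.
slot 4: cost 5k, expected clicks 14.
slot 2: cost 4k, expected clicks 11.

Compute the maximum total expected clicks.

Treat it as a binary knapsack problem.
Take slot 3, slot 8, slot 4, and slot 2: cost 2 + 12 + 5 + 4 = 23 ≤ 26, expected clicks 13 + 18 + 14 + 11 = 56.
No other feasible combination does better.

56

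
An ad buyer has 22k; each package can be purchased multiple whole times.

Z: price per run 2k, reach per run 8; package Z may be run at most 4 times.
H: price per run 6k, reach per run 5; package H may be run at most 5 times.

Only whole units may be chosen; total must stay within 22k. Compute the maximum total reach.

4×Z and 2×H: price 20 ≤ 22, reach 4·8 + 2·5 = 42.
4×Z and 1×H: price 14 ≤ 22, reach 4·8 + 1·5 = 37.
Best is 42.

42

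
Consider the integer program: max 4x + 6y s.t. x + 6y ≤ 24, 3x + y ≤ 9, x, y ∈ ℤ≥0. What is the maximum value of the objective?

26

The continuous relaxation peaks at (1.76, 3.71) with value 29.29; rounding to a feasible lattice point costs some objective.
(x,y)=(2,3): 1·2+6·3=20≤24, 3·2+1·3=9≤9, objective 26.
(x,y)=(0,4): 1·0+6·4=24≤24, 3·0+1·4=4≤9, objective 24.
Maximum is 26 at (x,y)=(2,3).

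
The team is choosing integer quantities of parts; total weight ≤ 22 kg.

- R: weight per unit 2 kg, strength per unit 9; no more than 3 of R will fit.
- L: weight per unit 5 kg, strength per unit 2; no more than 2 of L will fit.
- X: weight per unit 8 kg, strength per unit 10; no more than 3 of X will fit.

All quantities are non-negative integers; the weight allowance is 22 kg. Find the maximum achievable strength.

3×R and 2×X: weight 22 ≤ 22, strength 3·9 + 2·10 = 47.
3×R, 1×L, and 1×X: weight 19 ≤ 22, strength 3·9 + 1·2 + 1·10 = 39.
Best is 47.

47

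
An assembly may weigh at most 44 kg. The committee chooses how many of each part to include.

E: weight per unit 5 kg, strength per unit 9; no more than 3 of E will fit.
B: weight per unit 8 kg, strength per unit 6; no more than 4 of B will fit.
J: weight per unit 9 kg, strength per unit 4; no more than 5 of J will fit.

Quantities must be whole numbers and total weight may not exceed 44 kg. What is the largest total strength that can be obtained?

45

Take 3×E and 3×B: weight 39 ≤ 44, strength 3·9 + 3·6 = 45.
E has the best ratio (9/5) and is taken to its limit of 3; remaining capacity is filled optimally with the others.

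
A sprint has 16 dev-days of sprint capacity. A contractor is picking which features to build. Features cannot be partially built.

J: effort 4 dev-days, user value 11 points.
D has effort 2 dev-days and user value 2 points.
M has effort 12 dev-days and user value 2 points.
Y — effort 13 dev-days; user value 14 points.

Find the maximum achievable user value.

16

Take D and Y: effort 2 + 13 = 15 ≤ 16, user value 2 + 14 = 16.
No other feasible combination does better.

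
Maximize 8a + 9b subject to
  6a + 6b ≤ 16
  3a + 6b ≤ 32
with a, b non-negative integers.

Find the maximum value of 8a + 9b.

18

The continuous relaxation peaks at (0, 2.67) with value 24.00; rounding to a feasible lattice point costs some objective.
(a,b)=(0,2): 6·0+6·2=12≤16, 3·0+6·2=12≤32, objective 18.
(a,b)=(1,1): 6·1+6·1=12≤16, 3·1+6·1=9≤32, objective 17.
(a,b)=(0,1): 6·0+6·1=6≤16, 3·0+6·1=6≤32, objective 9.
The best lattice point is (0,2), giving 18.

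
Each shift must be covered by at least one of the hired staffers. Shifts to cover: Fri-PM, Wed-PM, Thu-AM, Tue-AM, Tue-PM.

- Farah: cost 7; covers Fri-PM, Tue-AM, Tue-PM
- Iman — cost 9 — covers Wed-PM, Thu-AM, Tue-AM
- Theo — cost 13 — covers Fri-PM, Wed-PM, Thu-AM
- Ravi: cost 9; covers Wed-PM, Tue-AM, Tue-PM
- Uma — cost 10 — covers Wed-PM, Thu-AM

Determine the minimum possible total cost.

Choose Farah and Iman: together they cover Fri-PM, Wed-PM, Thu-AM, Tue-AM, Tue-PM — every shift.
Total cost: 7 + 9 = 16.
No cover costs less than 16.

16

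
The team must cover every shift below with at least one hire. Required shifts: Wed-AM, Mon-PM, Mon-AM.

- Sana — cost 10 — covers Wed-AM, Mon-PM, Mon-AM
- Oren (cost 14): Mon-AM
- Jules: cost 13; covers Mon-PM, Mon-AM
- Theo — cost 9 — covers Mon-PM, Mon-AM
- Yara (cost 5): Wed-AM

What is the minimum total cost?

Sana alone covers Wed-AM, Mon-PM, Mon-AM — every shift.
Total cost: 10.

10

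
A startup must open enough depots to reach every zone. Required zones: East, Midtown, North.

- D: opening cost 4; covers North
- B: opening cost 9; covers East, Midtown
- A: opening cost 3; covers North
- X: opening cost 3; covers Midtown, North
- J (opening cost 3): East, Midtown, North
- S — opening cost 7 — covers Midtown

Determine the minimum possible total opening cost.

3

This is an integer covering problem.
J alone covers East, Midtown, North — every zone.
Total opening cost: 3.
No cover costs less than 3.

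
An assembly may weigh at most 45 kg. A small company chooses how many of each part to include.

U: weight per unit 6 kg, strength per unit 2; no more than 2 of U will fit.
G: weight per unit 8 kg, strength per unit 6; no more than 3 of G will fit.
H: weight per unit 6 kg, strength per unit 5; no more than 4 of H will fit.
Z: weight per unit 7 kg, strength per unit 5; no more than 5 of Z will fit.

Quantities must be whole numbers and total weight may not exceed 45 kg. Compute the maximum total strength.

4×H and 3×Z: weight 45 ≤ 45, strength 4·5 + 3·5 = 35.
3×G and 3×Z: weight 45 ≤ 45, strength 3·6 + 3·5 = 33.
Best is 35.

35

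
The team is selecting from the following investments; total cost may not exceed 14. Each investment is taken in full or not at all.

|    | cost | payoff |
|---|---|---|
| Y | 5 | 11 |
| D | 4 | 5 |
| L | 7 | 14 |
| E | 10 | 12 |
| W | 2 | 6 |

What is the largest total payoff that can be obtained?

31

Take Y, L, and W: cost 5 + 7 + 2 = 14 ≤ 14, payoff 11 + 14 + 6 = 31.
No other feasible combination does better.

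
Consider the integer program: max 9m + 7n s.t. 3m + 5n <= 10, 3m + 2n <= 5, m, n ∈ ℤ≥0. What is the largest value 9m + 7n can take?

16

The continuous relaxation peaks at (0.556, 1.67) with value 16.67; rounding to a feasible lattice point costs some objective.
(m,n)=(1,1): 3·1+5·1=8≤10, 3·1+2·1=5≤5, objective 16.
(m,n)=(0,2): 3·0+5·2=10≤10, 3·0+2·2=4≤5, objective 14.
(m,n)=(1,0): 3·1+5·0=3≤10, 3·1+2·0=3≤5, objective 9.
No feasible integer point exceeds 16.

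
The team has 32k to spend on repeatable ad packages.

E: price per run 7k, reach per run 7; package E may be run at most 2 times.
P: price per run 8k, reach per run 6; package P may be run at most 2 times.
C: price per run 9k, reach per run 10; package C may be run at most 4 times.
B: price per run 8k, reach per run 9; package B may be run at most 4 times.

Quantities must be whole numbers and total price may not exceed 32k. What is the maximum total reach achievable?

Take 4×B: price 32 ≤ 32, reach 4·9 = 36.
B has the best ratio (9/8) and is taken to its limit of 4; remaining capacity is filled optimally with the others.

36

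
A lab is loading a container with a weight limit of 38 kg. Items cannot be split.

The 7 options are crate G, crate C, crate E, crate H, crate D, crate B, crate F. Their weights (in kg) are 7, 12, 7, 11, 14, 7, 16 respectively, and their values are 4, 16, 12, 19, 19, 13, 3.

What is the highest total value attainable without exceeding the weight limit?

This is a 0-1 knapsack instance.
crate C + crate H + crate D: weight 12 + 11 + 14 = 37 ≤ 38, value 16 + 19 + 19 = 54.
crate C + crate E + crate H + crate B: weight 12 + 7 + 11 + 7 = 37 ≤ 38, value 16 + 12 + 19 + 13 = 60.
Best is crate C, crate E, crate H, and crate B with total value 60.

60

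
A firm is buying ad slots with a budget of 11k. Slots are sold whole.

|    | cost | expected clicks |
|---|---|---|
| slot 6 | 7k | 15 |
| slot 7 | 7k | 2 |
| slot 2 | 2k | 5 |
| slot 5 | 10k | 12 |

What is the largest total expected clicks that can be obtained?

20

Take slot 6 and slot 2: cost 7 + 2 = 9 ≤ 11, expected clicks 15 + 5 = 20.
No other feasible combination does better.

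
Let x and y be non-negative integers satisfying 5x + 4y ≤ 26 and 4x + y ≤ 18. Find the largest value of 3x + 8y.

Relaxing integrality, the LP optimum is 52.00 at (x,y) = (0, 6.5), which is not an integer point.
(x,y)=(0,6): 5·0+4·6=24≤26, 4·0+1·6=6≤18, objective 48.
(x,y)=(1,5): 5·1+4·5=25≤26, 4·1+1·5=9≤18, objective 43.
(x,y)=(0,5): 5·0+4·5=20≤26, 4·0+1·5=5≤18, objective 40.
The best lattice point is (0,6), giving 48.

48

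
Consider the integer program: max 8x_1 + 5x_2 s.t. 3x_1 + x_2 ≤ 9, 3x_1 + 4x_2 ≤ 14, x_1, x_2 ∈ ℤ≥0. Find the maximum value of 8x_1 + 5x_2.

The continuous relaxation peaks at (2.44, 1.67) with value 27.89; rounding to a feasible lattice point costs some objective.
(x_1,x_2)=(2,2): 3·2+1·2=8≤9, 3·2+4·2=14≤14, objective 26.
(x_1,x_2)=(3,0): 3·3+1·0=9≤9, 3·3+4·0=9≤14, objective 24.
(x_1,x_2)=(2,1): 3·2+1·1=7≤9, 3·2+4·1=10≤14, objective 21.
The best lattice point is (2,2), giving 26.

26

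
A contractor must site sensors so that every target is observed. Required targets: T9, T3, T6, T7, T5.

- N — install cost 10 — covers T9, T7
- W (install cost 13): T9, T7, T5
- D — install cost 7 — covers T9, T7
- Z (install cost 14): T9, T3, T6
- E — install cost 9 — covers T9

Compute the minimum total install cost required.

The greedy cost-per-new-target heuristic would pick D, Z, and W for 34, but a cheaper cover exists.
Choose W and Z: together they cover T9, T3, T6, T7, T5 — every target.
Total install cost: 13 + 14 = 27.
No cover costs less than 27.

27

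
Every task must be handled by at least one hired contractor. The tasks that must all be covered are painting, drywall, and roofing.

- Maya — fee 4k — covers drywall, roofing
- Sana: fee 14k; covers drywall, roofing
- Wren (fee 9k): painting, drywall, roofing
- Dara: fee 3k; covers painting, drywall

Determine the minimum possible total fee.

7

Choose Maya and Dara: together they cover painting, drywall, roofing — every task.
Total fee: 4 + 3 = 7.
No cover costs less than 7.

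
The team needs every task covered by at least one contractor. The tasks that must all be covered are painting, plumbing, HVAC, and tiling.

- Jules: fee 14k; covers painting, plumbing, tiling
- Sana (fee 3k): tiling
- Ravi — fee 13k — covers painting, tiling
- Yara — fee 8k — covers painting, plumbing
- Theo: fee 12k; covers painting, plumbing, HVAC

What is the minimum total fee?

Choose Sana and Theo: together they cover painting, plumbing, HVAC, tiling — every task.
Total fee: 3 + 12 = 15.

15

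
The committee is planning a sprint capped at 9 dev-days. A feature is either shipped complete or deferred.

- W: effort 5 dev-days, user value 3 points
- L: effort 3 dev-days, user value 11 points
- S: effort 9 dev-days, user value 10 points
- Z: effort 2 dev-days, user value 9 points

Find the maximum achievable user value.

This is an integer program with binary decision variables.
Take L and Z: effort 3 + 2 = 5 ≤ 9, user value 11 + 9 = 20.
No other feasible combination does better.

20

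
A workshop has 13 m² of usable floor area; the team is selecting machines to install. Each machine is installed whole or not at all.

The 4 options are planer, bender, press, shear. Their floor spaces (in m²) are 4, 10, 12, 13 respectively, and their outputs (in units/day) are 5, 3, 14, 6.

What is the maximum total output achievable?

Allowing fractional choices, the relaxed optimum would be about 15.5, but machines are indivisible.
shear: floor space 13 ≤ 13, output 6.
planer: floor space 4 ≤ 13, output 5.
press: floor space 12 ≤ 13, output 14.
Best is press with total output 14.

14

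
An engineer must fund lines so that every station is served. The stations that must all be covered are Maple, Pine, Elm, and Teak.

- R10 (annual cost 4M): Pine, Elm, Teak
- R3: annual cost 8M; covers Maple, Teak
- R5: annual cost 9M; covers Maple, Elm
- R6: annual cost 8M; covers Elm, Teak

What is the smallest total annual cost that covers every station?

Choose R10 and R3: together they cover Maple, Pine, Elm, Teak — every station.
Total annual cost: 4 + 8 = 12.

12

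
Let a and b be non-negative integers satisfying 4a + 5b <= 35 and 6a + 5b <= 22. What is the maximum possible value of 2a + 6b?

24

(a,b)=(0,4): 4·0+5·4=20≤35, 6·0+5·4=20≤22, objective 24.
(a,b)=(1,3): 4·1+5·3=19≤35, 6·1+5·3=21≤22, objective 20.
(a,b)=(0,3): 4·0+5·3=15≤35, 6·0+5·3=15≤22, objective 18.
No feasible integer point exceeds 24.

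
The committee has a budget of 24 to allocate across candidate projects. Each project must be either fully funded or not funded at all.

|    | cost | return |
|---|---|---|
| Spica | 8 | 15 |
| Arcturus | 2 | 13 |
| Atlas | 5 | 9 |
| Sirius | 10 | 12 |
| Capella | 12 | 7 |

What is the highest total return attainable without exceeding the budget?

Allowing fractional choices, the relaxed optimum would be about 47.8, but projects are indivisible.
Spica + Atlas + Sirius: cost 8 + 5 + 10 = 23 ≤ 24, return 15 + 9 + 12 = 36.
Spica + Arcturus + Sirius: cost 8 + 2 + 10 = 20 ≤ 24, return 15 + 13 + 12 = 40.
Spica + Arcturus + Atlas: cost 8 + 2 + 5 = 15 ≤ 24, return 15 + 13 + 9 = 37.
Best is Spica, Arcturus, and Sirius with total return 40.

40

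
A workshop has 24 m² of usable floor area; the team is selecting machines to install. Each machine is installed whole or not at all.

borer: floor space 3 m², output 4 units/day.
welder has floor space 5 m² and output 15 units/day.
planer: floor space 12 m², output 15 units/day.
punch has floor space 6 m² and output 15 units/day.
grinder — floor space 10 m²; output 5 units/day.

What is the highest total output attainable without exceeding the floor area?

45

Take welder, planer, and punch: floor space 5 + 12 + 6 = 23 ≤ 24, output 15 + 15 + 15 = 45.
No other feasible combination does better.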